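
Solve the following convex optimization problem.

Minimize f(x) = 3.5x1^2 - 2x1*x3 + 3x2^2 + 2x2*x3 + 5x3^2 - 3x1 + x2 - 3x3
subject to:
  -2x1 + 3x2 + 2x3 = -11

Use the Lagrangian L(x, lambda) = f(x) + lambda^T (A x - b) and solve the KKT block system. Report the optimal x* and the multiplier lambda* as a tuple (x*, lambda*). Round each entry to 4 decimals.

Form the Lagrangian:
  L(x, lambda) = (1/2) x^T Q x + c^T x + lambda^T (A x - b)
Stationarity (grad_x L = 0): Q x + c + A^T lambda = 0.
Primal feasibility: A x = b.

This gives the KKT block system:
  [ Q   A^T ] [ x     ]   [-c ]
  [ A    0  ] [ lambda ] = [ b ]

Solving the linear system:
  x*      = (1.8442, -2.6026, 0.2481)
  lambda* = (4.7065)
  f(x*)   = 21.4461

x* = (1.8442, -2.6026, 0.2481), lambda* = (4.7065)


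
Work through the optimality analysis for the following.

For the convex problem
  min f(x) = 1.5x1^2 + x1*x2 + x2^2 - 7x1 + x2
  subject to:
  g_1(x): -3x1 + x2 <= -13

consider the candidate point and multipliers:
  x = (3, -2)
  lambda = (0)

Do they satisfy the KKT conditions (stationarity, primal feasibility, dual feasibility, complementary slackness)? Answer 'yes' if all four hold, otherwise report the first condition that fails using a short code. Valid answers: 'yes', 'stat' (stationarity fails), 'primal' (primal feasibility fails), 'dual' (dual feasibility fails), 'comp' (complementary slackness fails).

Gradient of f: grad f(x) = Q x + c = (0, 0)
Constraint values g_i(x) = a_i^T x - b_i:
  g_1((3, -2)) = 2
Stationarity residual: grad f(x) + sum_i lambda_i a_i = (0, 0)
  -> stationarity OK
Primal feasibility (all g_i <= 0): FAILS
Dual feasibility (all lambda_i >= 0): OK
Complementary slackness (lambda_i * g_i(x) = 0 for all i): OK

Verdict: the first failing condition is primal_feasibility -> primal.

primal


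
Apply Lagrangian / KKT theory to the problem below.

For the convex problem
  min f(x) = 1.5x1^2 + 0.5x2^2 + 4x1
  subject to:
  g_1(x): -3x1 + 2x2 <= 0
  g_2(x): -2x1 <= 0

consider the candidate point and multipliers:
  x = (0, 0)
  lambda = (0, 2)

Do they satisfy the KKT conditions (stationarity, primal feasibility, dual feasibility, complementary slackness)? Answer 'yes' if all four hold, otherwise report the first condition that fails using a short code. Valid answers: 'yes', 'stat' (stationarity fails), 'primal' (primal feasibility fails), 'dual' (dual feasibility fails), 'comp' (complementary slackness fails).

Gradient of f: grad f(x) = Q x + c = (4, 0)
Constraint values g_i(x) = a_i^T x - b_i:
  g_1((0, 0)) = 0
  g_2((0, 0)) = 0
Stationarity residual: grad f(x) + sum_i lambda_i a_i = (0, 0)
  -> stationarity OK
Primal feasibility (all g_i <= 0): OK
Dual feasibility (all lambda_i >= 0): OK
Complementary slackness (lambda_i * g_i(x) = 0 for all i): OK

Verdict: yes, KKT holds.

yes


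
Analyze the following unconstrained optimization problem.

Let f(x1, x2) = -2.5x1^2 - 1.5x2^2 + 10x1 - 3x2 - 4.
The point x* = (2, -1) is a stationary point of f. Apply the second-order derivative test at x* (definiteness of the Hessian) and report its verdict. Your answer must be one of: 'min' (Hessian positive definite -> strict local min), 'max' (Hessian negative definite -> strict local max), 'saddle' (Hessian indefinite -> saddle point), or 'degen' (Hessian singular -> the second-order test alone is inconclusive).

Compute the Hessian H = grad^2 f:
  H = [[-5, 0], [0, -3]]
Verify stationarity: grad f(x*) = H x* + g = (0, 0).
Eigenvalues of H: -5, -3.
Both eigenvalues < 0, so H is negative definite -> x* is a strict local max.

max


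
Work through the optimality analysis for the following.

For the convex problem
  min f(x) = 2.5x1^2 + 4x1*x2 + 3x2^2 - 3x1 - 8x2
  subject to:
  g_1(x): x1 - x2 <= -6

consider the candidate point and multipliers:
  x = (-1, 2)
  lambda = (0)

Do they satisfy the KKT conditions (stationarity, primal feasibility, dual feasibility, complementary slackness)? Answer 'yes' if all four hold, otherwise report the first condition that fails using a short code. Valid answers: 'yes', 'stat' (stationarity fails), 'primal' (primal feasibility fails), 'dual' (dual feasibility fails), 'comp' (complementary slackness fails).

Gradient of f: grad f(x) = Q x + c = (0, 0)
Constraint values g_i(x) = a_i^T x - b_i:
  g_1((-1, 2)) = 3
Stationarity residual: grad f(x) + sum_i lambda_i a_i = (0, 0)
  -> stationarity OK
Primal feasibility (all g_i <= 0): FAILS
Dual feasibility (all lambda_i >= 0): OK
Complementary slackness (lambda_i * g_i(x) = 0 for all i): OK

Verdict: the first failing condition is primal_feasibility -> primal.

primal


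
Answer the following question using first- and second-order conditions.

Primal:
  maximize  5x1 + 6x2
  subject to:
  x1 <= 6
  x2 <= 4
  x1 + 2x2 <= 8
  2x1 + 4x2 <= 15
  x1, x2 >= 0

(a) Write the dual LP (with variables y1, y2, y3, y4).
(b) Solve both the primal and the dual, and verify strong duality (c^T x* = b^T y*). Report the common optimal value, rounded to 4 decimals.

The standard primal-dual pair for 'max c^T x s.t. A x <= b, x >= 0' is:
  Dual:  min b^T y  s.t.  A^T y >= c,  y >= 0.

So the dual LP is:
  minimize  6y1 + 4y2 + 8y3 + 15y4
  subject to:
    y1 + y3 + 2y4 >= 5
    y2 + 2y3 + 4y4 >= 6
    y1, y2, y3, y4 >= 0

Solving the primal: x* = (6, 0.75).
  primal value c^T x* = 34.5.
Solving the dual: y* = (2, 0, 0, 1.5).
  dual value b^T y* = 34.5.
Strong duality: c^T x* = b^T y*. Confirmed.

34.5


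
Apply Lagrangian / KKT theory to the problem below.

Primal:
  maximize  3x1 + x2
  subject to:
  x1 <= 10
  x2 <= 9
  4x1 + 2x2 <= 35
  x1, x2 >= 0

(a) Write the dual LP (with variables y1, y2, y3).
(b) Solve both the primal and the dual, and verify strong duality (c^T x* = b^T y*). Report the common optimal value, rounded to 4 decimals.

The standard primal-dual pair for 'max c^T x s.t. A x <= b, x >= 0' is:
  Dual:  min b^T y  s.t.  A^T y >= c,  y >= 0.

So the dual LP is:
  minimize  10y1 + 9y2 + 35y3
  subject to:
    y1 + 4y3 >= 3
    y2 + 2y3 >= 1
    y1, y2, y3 >= 0

Solving the primal: x* = (8.75, 0).
  primal value c^T x* = 26.25.
Solving the dual: y* = (0, 0, 0.75).
  dual value b^T y* = 26.25.
Strong duality: c^T x* = b^T y*. Confirmed.

26.25


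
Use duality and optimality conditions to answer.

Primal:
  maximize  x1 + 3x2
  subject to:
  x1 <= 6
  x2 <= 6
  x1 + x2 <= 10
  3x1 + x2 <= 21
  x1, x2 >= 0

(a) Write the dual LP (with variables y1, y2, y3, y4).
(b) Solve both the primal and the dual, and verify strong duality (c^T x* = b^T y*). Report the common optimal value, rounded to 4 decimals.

The standard primal-dual pair for 'max c^T x s.t. A x <= b, x >= 0' is:
  Dual:  min b^T y  s.t.  A^T y >= c,  y >= 0.

So the dual LP is:
  minimize  6y1 + 6y2 + 10y3 + 21y4
  subject to:
    y1 + y3 + 3y4 >= 1
    y2 + y3 + y4 >= 3
    y1, y2, y3, y4 >= 0

Solving the primal: x* = (4, 6).
  primal value c^T x* = 22.
Solving the dual: y* = (0, 2, 1, 0).
  dual value b^T y* = 22.
Strong duality: c^T x* = b^T y*. Confirmed.

22


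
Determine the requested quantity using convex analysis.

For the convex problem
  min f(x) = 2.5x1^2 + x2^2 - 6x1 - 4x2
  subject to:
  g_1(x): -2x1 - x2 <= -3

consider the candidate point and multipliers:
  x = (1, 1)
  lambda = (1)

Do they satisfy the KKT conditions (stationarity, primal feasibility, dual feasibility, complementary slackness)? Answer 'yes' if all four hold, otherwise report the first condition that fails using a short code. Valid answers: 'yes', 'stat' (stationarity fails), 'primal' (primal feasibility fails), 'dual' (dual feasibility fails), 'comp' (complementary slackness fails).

Gradient of f: grad f(x) = Q x + c = (-1, -2)
Constraint values g_i(x) = a_i^T x - b_i:
  g_1((1, 1)) = 0
Stationarity residual: grad f(x) + sum_i lambda_i a_i = (-3, -3)
  -> stationarity FAILS
Primal feasibility (all g_i <= 0): OK
Dual feasibility (all lambda_i >= 0): OK
Complementary slackness (lambda_i * g_i(x) = 0 for all i): OK

Verdict: the first failing condition is stationarity -> stat.

stat


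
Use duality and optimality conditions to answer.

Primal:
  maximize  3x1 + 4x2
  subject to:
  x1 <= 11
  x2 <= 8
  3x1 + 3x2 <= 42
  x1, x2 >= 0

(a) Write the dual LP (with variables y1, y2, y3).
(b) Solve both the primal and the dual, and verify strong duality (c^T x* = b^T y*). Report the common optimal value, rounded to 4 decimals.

The standard primal-dual pair for 'max c^T x s.t. A x <= b, x >= 0' is:
  Dual:  min b^T y  s.t.  A^T y >= c,  y >= 0.

So the dual LP is:
  minimize  11y1 + 8y2 + 42y3
  subject to:
    y1 + 3y3 >= 3
    y2 + 3y3 >= 4
    y1, y2, y3 >= 0

Solving the primal: x* = (6, 8).
  primal value c^T x* = 50.
Solving the dual: y* = (0, 1, 1).
  dual value b^T y* = 50.
Strong duality: c^T x* = b^T y*. Confirmed.

50


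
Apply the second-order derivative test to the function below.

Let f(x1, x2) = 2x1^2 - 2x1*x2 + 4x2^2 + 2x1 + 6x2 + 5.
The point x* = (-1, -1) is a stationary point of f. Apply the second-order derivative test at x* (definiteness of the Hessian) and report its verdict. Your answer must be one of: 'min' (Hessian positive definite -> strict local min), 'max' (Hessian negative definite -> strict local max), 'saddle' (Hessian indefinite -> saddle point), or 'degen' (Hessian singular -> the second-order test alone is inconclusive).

Compute the Hessian H = grad^2 f:
  H = [[4, -2], [-2, 8]]
Verify stationarity: grad f(x*) = H x* + g = (0, 0).
Eigenvalues of H: 3.1716, 8.8284.
Both eigenvalues > 0, so H is positive definite -> x* is a strict local min.

min


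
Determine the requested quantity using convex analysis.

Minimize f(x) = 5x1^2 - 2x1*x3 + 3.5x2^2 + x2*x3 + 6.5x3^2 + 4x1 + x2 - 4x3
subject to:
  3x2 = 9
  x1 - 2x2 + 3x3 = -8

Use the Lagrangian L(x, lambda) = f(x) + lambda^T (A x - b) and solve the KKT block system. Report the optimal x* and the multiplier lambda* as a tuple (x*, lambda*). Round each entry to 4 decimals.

Form the Lagrangian:
  L(x, lambda) = (1/2) x^T Q x + c^T x + lambda^T (A x - b)
Stationarity (grad_x L = 0): Q x + c + A^T lambda = 0.
Primal feasibility: A x = b.

This gives the KKT block system:
  [ Q   A^T ] [ x     ]   [-c ]
  [ A    0  ] [ lambda ] = [ b ]

Solving the linear system:
  x*      = (-0.6696, 3, -0.4435)
  lambda* = (-5.9797, 1.8087)
  f(x*)   = 35.1913

x* = (-0.6696, 3, -0.4435), lambda* = (-5.9797, 1.8087)


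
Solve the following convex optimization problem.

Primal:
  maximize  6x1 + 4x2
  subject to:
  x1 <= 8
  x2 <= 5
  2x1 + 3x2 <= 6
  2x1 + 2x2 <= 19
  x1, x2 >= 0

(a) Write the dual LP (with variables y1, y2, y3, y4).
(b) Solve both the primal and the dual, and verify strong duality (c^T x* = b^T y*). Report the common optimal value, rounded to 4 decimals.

The standard primal-dual pair for 'max c^T x s.t. A x <= b, x >= 0' is:
  Dual:  min b^T y  s.t.  A^T y >= c,  y >= 0.

So the dual LP is:
  minimize  8y1 + 5y2 + 6y3 + 19y4
  subject to:
    y1 + 2y3 + 2y4 >= 6
    y2 + 3y3 + 2y4 >= 4
    y1, y2, y3, y4 >= 0

Solving the primal: x* = (3, 0).
  primal value c^T x* = 18.
Solving the dual: y* = (0, 0, 3, 0).
  dual value b^T y* = 18.
Strong duality: c^T x* = b^T y*. Confirmed.

18


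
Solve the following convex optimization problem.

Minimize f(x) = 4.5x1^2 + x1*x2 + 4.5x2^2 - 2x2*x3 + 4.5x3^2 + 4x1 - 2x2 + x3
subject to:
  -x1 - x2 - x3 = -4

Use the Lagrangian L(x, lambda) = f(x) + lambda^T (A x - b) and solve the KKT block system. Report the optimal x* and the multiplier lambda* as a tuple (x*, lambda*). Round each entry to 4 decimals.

Form the Lagrangian:
  L(x, lambda) = (1/2) x^T Q x + c^T x + lambda^T (A x - b)
Stationarity (grad_x L = 0): Q x + c + A^T lambda = 0.
Primal feasibility: A x = b.

This gives the KKT block system:
  [ Q   A^T ] [ x     ]   [-c ]
  [ A    0  ] [ lambda ] = [ b ]

Solving the linear system:
  x*      = (0.6429, 1.7857, 1.5714)
  lambda* = (11.5714)
  f(x*)   = 23.4286

x* = (0.6429, 1.7857, 1.5714), lambda* = (11.5714)


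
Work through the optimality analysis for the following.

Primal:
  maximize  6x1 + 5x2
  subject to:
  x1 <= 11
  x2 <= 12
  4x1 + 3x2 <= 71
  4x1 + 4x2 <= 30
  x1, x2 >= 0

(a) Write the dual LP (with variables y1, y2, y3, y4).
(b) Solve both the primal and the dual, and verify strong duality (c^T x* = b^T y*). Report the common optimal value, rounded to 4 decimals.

The standard primal-dual pair for 'max c^T x s.t. A x <= b, x >= 0' is:
  Dual:  min b^T y  s.t.  A^T y >= c,  y >= 0.

So the dual LP is:
  minimize  11y1 + 12y2 + 71y3 + 30y4
  subject to:
    y1 + 4y3 + 4y4 >= 6
    y2 + 3y3 + 4y4 >= 5
    y1, y2, y3, y4 >= 0

Solving the primal: x* = (7.5, 0).
  primal value c^T x* = 45.
Solving the dual: y* = (0, 0, 0, 1.5).
  dual value b^T y* = 45.
Strong duality: c^T x* = b^T y*. Confirmed.

45


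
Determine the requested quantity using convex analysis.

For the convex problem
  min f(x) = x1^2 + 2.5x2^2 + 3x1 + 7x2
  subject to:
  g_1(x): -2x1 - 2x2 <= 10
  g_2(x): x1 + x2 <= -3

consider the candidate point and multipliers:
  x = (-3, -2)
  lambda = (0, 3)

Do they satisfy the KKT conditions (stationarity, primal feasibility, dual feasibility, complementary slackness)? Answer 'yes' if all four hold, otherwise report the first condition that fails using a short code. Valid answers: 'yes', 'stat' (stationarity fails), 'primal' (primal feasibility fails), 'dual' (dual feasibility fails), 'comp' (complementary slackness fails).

Gradient of f: grad f(x) = Q x + c = (-3, -3)
Constraint values g_i(x) = a_i^T x - b_i:
  g_1((-3, -2)) = 0
  g_2((-3, -2)) = -2
Stationarity residual: grad f(x) + sum_i lambda_i a_i = (0, 0)
  -> stationarity OK
Primal feasibility (all g_i <= 0): OK
Dual feasibility (all lambda_i >= 0): OK
Complementary slackness (lambda_i * g_i(x) = 0 for all i): FAILS

Verdict: the first failing condition is complementary_slackness -> comp.

comp


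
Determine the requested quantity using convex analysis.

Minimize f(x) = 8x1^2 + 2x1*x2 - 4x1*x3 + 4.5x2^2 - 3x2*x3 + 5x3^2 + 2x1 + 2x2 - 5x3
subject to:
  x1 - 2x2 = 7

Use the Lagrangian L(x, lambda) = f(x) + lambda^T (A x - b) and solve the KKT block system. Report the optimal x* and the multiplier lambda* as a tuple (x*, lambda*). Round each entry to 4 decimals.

Form the Lagrangian:
  L(x, lambda) = (1/2) x^T Q x + c^T x + lambda^T (A x - b)
Stationarity (grad_x L = 0): Q x + c + A^T lambda = 0.
Primal feasibility: A x = b.

This gives the KKT block system:
  [ Q   A^T ] [ x     ]   [-c ]
  [ A    0  ] [ lambda ] = [ b ]

Solving the linear system:
  x*      = (0.971, -3.0145, -0.016)
  lambda* = (-11.5704)
  f(x*)   = 38.4927

x* = (0.971, -3.0145, -0.016), lambda* = (-11.5704)


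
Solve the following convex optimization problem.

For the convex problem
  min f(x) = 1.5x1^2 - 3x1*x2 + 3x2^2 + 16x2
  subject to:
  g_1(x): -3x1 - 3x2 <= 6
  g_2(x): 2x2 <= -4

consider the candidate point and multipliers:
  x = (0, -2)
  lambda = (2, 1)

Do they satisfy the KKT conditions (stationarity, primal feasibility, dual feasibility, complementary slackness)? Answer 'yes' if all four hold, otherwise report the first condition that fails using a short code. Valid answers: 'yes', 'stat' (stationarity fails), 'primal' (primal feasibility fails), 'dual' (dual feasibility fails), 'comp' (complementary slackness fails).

Gradient of f: grad f(x) = Q x + c = (6, 4)
Constraint values g_i(x) = a_i^T x - b_i:
  g_1((0, -2)) = 0
  g_2((0, -2)) = 0
Stationarity residual: grad f(x) + sum_i lambda_i a_i = (0, 0)
  -> stationarity OK
Primal feasibility (all g_i <= 0): OK
Dual feasibility (all lambda_i >= 0): OK
Complementary slackness (lambda_i * g_i(x) = 0 for all i): OK

Verdict: yes, KKT holds.

yes


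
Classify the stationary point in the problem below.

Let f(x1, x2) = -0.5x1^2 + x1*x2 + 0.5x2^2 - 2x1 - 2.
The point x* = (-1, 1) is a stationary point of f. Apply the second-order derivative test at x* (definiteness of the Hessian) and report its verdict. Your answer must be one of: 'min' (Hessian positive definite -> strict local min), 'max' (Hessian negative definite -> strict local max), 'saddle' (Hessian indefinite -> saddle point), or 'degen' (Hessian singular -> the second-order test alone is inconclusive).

Compute the Hessian H = grad^2 f:
  H = [[-1, 1], [1, 1]]
Verify stationarity: grad f(x*) = H x* + g = (0, 0).
Eigenvalues of H: -1.4142, 1.4142.
Eigenvalues have mixed signs, so H is indefinite -> x* is a saddle point.

saddle


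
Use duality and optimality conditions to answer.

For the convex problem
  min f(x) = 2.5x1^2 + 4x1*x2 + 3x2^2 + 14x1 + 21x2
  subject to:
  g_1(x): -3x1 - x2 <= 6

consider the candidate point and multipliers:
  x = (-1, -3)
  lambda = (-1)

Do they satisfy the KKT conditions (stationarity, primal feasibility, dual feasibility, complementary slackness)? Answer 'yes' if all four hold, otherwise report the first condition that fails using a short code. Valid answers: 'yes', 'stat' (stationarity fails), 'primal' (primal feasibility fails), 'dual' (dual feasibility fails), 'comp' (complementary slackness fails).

Gradient of f: grad f(x) = Q x + c = (-3, -1)
Constraint values g_i(x) = a_i^T x - b_i:
  g_1((-1, -3)) = 0
Stationarity residual: grad f(x) + sum_i lambda_i a_i = (0, 0)
  -> stationarity OK
Primal feasibility (all g_i <= 0): OK
Dual feasibility (all lambda_i >= 0): FAILS
Complementary slackness (lambda_i * g_i(x) = 0 for all i): OK

Verdict: the first failing condition is dual_feasibility -> dual.

dual


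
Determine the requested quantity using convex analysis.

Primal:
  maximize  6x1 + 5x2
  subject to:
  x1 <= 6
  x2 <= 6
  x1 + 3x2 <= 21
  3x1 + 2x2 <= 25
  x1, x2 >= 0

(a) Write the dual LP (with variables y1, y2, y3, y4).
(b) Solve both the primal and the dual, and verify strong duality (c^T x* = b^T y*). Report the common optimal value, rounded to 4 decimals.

The standard primal-dual pair for 'max c^T x s.t. A x <= b, x >= 0' is:
  Dual:  min b^T y  s.t.  A^T y >= c,  y >= 0.

So the dual LP is:
  minimize  6y1 + 6y2 + 21y3 + 25y4
  subject to:
    y1 + y3 + 3y4 >= 6
    y2 + 3y3 + 2y4 >= 5
    y1, y2, y3, y4 >= 0

Solving the primal: x* = (4.7143, 5.4286).
  primal value c^T x* = 55.4286.
Solving the dual: y* = (0, 0, 0.4286, 1.8571).
  dual value b^T y* = 55.4286.
Strong duality: c^T x* = b^T y*. Confirmed.

55.4286


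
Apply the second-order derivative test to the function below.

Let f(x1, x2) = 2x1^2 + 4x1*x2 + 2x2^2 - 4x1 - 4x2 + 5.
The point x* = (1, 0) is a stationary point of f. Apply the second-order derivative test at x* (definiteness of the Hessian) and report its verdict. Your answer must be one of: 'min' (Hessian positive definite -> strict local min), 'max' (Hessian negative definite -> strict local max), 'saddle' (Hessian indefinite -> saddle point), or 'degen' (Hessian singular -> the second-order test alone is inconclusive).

Compute the Hessian H = grad^2 f:
  H = [[4, 4], [4, 4]]
Verify stationarity: grad f(x*) = H x* + g = (0, 0).
Eigenvalues of H: 0, 8.
H has a zero eigenvalue (singular; positive semidefinite but not definite), so H is neither positive definite, negative definite, nor indefinite. The second-order test alone is inconclusive -> degen.
(Indeed, f is constant along the null direction of H through x*, so x* is not a strict local extremum.)

degen


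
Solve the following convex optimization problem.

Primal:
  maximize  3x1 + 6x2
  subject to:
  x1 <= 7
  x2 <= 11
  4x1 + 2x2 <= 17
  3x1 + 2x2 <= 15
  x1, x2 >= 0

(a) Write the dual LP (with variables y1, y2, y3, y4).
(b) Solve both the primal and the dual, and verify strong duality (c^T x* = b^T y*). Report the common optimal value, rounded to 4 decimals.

The standard primal-dual pair for 'max c^T x s.t. A x <= b, x >= 0' is:
  Dual:  min b^T y  s.t.  A^T y >= c,  y >= 0.

So the dual LP is:
  minimize  7y1 + 11y2 + 17y3 + 15y4
  subject to:
    y1 + 4y3 + 3y4 >= 3
    y2 + 2y3 + 2y4 >= 6
    y1, y2, y3, y4 >= 0

Solving the primal: x* = (0, 7.5).
  primal value c^T x* = 45.
Solving the dual: y* = (0, 0, 0, 3).
  dual value b^T y* = 45.
Strong duality: c^T x* = b^T y*. Confirmed.

45


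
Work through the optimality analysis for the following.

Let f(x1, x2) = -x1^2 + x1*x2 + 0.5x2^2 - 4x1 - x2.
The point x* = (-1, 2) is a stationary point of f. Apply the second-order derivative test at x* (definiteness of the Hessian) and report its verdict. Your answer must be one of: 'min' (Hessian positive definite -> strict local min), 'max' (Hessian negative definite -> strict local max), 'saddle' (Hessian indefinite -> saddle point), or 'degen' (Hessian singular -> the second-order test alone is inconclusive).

Compute the Hessian H = grad^2 f:
  H = [[-2, 1], [1, 1]]
Verify stationarity: grad f(x*) = H x* + g = (0, 0).
Eigenvalues of H: -2.3028, 1.3028.
Eigenvalues have mixed signs, so H is indefinite -> x* is a saddle point.

saddle


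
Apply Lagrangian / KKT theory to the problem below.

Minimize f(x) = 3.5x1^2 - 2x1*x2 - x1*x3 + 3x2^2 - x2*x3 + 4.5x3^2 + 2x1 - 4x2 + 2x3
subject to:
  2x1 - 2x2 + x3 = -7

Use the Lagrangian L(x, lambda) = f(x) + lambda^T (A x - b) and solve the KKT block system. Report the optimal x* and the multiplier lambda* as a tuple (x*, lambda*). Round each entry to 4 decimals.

Form the Lagrangian:
  L(x, lambda) = (1/2) x^T Q x + c^T x + lambda^T (A x - b)
Stationarity (grad_x L = 0): Q x + c + A^T lambda = 0.
Primal feasibility: A x = b.

This gives the KKT block system:
  [ Q   A^T ] [ x     ]   [-c ]
  [ A    0  ] [ lambda ] = [ b ]

Solving the linear system:
  x*      = (-1.3333, 1.7982, -0.7368)
  lambda* = (5.0965)
  f(x*)   = 12.1711

x* = (-1.3333, 1.7982, -0.7368), lambda* = (5.0965)


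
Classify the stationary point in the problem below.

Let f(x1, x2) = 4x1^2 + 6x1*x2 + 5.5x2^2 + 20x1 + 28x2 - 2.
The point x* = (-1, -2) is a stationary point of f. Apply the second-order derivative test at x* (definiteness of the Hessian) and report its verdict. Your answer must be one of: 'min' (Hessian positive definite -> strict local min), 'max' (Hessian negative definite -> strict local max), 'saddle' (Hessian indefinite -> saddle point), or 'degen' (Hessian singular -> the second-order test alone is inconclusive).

Compute the Hessian H = grad^2 f:
  H = [[8, 6], [6, 11]]
Verify stationarity: grad f(x*) = H x* + g = (0, 0).
Eigenvalues of H: 3.3153, 15.6847.
Both eigenvalues > 0, so H is positive definite -> x* is a strict local min.

min


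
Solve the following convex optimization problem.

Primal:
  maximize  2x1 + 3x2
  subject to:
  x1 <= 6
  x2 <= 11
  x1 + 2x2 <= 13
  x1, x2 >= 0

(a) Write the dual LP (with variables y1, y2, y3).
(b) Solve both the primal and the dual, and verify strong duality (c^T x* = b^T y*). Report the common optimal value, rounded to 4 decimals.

The standard primal-dual pair for 'max c^T x s.t. A x <= b, x >= 0' is:
  Dual:  min b^T y  s.t.  A^T y >= c,  y >= 0.

So the dual LP is:
  minimize  6y1 + 11y2 + 13y3
  subject to:
    y1 + y3 >= 2
    y2 + 2y3 >= 3
    y1, y2, y3 >= 0

Solving the primal: x* = (6, 3.5).
  primal value c^T x* = 22.5.
Solving the dual: y* = (0.5, 0, 1.5).
  dual value b^T y* = 22.5.
Strong duality: c^T x* = b^T y*. Confirmed.

22.5


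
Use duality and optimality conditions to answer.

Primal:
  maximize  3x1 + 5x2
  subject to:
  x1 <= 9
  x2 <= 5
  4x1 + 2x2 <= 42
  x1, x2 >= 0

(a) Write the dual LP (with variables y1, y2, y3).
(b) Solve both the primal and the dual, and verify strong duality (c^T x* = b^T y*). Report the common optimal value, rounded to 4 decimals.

The standard primal-dual pair for 'max c^T x s.t. A x <= b, x >= 0' is:
  Dual:  min b^T y  s.t.  A^T y >= c,  y >= 0.

So the dual LP is:
  minimize  9y1 + 5y2 + 42y3
  subject to:
    y1 + 4y3 >= 3
    y2 + 2y3 >= 5
    y1, y2, y3 >= 0

Solving the primal: x* = (8, 5).
  primal value c^T x* = 49.
Solving the dual: y* = (0, 3.5, 0.75).
  dual value b^T y* = 49.
Strong duality: c^T x* = b^T y*. Confirmed.

49


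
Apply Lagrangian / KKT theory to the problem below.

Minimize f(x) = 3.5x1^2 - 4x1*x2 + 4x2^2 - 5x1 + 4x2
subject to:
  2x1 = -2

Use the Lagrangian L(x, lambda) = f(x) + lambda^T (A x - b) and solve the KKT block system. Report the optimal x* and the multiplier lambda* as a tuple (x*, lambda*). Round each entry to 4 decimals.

Form the Lagrangian:
  L(x, lambda) = (1/2) x^T Q x + c^T x + lambda^T (A x - b)
Stationarity (grad_x L = 0): Q x + c + A^T lambda = 0.
Primal feasibility: A x = b.

This gives the KKT block system:
  [ Q   A^T ] [ x     ]   [-c ]
  [ A    0  ] [ lambda ] = [ b ]

Solving the linear system:
  x*      = (-1, -1)
  lambda* = (4)
  f(x*)   = 4.5

x* = (-1, -1), lambda* = (4)


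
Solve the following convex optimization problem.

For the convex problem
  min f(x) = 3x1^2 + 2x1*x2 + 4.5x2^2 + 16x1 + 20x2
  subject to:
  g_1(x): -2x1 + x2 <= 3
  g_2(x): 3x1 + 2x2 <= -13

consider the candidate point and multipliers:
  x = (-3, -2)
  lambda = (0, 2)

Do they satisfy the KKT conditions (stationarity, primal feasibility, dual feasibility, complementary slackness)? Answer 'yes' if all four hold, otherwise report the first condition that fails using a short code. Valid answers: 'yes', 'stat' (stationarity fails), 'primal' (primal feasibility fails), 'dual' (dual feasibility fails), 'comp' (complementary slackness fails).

Gradient of f: grad f(x) = Q x + c = (-6, -4)
Constraint values g_i(x) = a_i^T x - b_i:
  g_1((-3, -2)) = 1
  g_2((-3, -2)) = 0
Stationarity residual: grad f(x) + sum_i lambda_i a_i = (0, 0)
  -> stationarity OK
Primal feasibility (all g_i <= 0): FAILS
Dual feasibility (all lambda_i >= 0): OK
Complementary slackness (lambda_i * g_i(x) = 0 for all i): OK

Verdict: the first failing condition is primal_feasibility -> primal.

primal


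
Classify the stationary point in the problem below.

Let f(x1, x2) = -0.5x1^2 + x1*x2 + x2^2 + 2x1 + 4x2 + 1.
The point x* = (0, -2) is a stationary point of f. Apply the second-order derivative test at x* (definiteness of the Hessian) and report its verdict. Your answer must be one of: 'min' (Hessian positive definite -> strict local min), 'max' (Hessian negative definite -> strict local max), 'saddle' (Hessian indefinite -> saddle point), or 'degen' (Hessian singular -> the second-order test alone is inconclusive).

Compute the Hessian H = grad^2 f:
  H = [[-1, 1], [1, 2]]
Verify stationarity: grad f(x*) = H x* + g = (0, 0).
Eigenvalues of H: -1.3028, 2.3028.
Eigenvalues have mixed signs, so H is indefinite -> x* is a saddle point.

saddle


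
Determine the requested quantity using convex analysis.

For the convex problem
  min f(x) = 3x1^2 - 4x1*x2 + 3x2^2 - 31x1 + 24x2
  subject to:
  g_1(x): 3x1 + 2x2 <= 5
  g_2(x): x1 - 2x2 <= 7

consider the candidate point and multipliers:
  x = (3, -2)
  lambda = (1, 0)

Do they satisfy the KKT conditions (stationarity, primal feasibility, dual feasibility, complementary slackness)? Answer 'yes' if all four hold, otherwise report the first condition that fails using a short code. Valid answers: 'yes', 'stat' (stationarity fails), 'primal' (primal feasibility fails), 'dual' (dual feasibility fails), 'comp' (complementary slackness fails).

Gradient of f: grad f(x) = Q x + c = (-5, 0)
Constraint values g_i(x) = a_i^T x - b_i:
  g_1((3, -2)) = 0
  g_2((3, -2)) = 0
Stationarity residual: grad f(x) + sum_i lambda_i a_i = (-2, 2)
  -> stationarity FAILS
Primal feasibility (all g_i <= 0): OK
Dual feasibility (all lambda_i >= 0): OK
Complementary slackness (lambda_i * g_i(x) = 0 for all i): OK

Verdict: the first failing condition is stationarity -> stat.

stat


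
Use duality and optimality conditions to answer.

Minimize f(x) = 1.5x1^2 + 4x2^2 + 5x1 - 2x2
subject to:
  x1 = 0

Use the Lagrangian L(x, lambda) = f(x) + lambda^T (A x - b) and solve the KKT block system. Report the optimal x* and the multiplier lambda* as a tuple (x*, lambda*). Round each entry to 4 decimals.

Form the Lagrangian:
  L(x, lambda) = (1/2) x^T Q x + c^T x + lambda^T (A x - b)
Stationarity (grad_x L = 0): Q x + c + A^T lambda = 0.
Primal feasibility: A x = b.

This gives the KKT block system:
  [ Q   A^T ] [ x     ]   [-c ]
  [ A    0  ] [ lambda ] = [ b ]

Solving the linear system:
  x*      = (0, 0.25)
  lambda* = (-5)
  f(x*)   = -0.25

x* = (0, 0.25), lambda* = (-5)


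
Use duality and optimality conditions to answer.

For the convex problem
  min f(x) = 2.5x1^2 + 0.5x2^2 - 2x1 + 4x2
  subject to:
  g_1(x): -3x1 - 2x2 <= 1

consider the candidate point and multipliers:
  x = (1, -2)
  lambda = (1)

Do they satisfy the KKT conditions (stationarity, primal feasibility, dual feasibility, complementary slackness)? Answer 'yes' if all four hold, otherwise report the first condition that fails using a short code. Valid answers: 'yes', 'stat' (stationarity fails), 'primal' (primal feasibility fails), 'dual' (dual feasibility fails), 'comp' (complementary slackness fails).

Gradient of f: grad f(x) = Q x + c = (3, 2)
Constraint values g_i(x) = a_i^T x - b_i:
  g_1((1, -2)) = 0
Stationarity residual: grad f(x) + sum_i lambda_i a_i = (0, 0)
  -> stationarity OK
Primal feasibility (all g_i <= 0): OK
Dual feasibility (all lambda_i >= 0): OK
Complementary slackness (lambda_i * g_i(x) = 0 for all i): OK

Verdict: yes, KKT holds.

yes


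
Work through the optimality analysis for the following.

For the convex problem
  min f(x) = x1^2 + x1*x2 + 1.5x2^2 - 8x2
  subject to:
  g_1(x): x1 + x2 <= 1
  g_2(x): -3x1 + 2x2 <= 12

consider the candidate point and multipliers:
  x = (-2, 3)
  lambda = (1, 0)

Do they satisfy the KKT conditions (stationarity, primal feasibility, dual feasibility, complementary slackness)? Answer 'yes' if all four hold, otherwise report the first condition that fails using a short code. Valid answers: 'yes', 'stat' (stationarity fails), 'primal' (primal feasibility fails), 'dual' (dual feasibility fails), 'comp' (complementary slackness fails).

Gradient of f: grad f(x) = Q x + c = (-1, -1)
Constraint values g_i(x) = a_i^T x - b_i:
  g_1((-2, 3)) = 0
  g_2((-2, 3)) = 0
Stationarity residual: grad f(x) + sum_i lambda_i a_i = (0, 0)
  -> stationarity OK
Primal feasibility (all g_i <= 0): OK
Dual feasibility (all lambda_i >= 0): OK
Complementary slackness (lambda_i * g_i(x) = 0 for all i): OK

Verdict: yes, KKT holds.

yes


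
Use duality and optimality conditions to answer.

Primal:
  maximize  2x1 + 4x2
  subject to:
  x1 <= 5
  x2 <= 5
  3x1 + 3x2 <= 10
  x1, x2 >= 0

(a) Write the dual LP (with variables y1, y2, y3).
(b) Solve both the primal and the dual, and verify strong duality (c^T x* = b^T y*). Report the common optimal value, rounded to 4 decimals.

The standard primal-dual pair for 'max c^T x s.t. A x <= b, x >= 0' is:
  Dual:  min b^T y  s.t.  A^T y >= c,  y >= 0.

So the dual LP is:
  minimize  5y1 + 5y2 + 10y3
  subject to:
    y1 + 3y3 >= 2
    y2 + 3y3 >= 4
    y1, y2, y3 >= 0

Solving the primal: x* = (0, 3.3333).
  primal value c^T x* = 13.3333.
Solving the dual: y* = (0, 0, 1.3333).
  dual value b^T y* = 13.3333.
Strong duality: c^T x* = b^T y*. Confirmed.

13.3333


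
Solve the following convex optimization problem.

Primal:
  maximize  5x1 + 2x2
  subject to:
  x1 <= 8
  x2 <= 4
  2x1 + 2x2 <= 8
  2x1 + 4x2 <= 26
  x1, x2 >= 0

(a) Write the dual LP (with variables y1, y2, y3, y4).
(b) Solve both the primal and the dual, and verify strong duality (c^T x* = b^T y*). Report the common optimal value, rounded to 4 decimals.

The standard primal-dual pair for 'max c^T x s.t. A x <= b, x >= 0' is:
  Dual:  min b^T y  s.t.  A^T y >= c,  y >= 0.

So the dual LP is:
  minimize  8y1 + 4y2 + 8y3 + 26y4
  subject to:
    y1 + 2y3 + 2y4 >= 5
    y2 + 2y3 + 4y4 >= 2
    y1, y2, y3, y4 >= 0

Solving the primal: x* = (4, 0).
  primal value c^T x* = 20.
Solving the dual: y* = (0, 0, 2.5, 0).
  dual value b^T y* = 20.
Strong duality: c^T x* = b^T y*. Confirmed.

20


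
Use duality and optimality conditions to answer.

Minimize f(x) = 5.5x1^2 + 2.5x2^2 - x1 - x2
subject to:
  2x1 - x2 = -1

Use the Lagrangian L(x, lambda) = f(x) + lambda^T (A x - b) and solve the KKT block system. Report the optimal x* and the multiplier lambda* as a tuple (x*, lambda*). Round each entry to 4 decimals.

Form the Lagrangian:
  L(x, lambda) = (1/2) x^T Q x + c^T x + lambda^T (A x - b)
Stationarity (grad_x L = 0): Q x + c + A^T lambda = 0.
Primal feasibility: A x = b.

This gives the KKT block system:
  [ Q   A^T ] [ x     ]   [-c ]
  [ A    0  ] [ lambda ] = [ b ]

Solving the linear system:
  x*      = (-0.2258, 0.5484)
  lambda* = (1.7419)
  f(x*)   = 0.7097

x* = (-0.2258, 0.5484), lambda* = (1.7419)


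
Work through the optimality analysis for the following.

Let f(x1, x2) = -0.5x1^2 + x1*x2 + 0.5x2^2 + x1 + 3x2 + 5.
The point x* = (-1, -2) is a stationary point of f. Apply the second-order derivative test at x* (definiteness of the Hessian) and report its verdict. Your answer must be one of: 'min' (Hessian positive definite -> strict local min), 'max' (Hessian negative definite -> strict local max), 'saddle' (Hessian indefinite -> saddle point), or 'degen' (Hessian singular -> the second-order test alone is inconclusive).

Compute the Hessian H = grad^2 f:
  H = [[-1, 1], [1, 1]]
Verify stationarity: grad f(x*) = H x* + g = (0, 0).
Eigenvalues of H: -1.4142, 1.4142.
Eigenvalues have mixed signs, so H is indefinite -> x* is a saddle point.

saddle


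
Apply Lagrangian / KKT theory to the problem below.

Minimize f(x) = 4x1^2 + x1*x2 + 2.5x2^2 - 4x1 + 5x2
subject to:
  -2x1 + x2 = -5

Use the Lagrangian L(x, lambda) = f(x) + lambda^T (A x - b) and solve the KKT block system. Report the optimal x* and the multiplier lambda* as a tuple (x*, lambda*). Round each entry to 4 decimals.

Form the Lagrangian:
  L(x, lambda) = (1/2) x^T Q x + c^T x + lambda^T (A x - b)
Stationarity (grad_x L = 0): Q x + c + A^T lambda = 0.
Primal feasibility: A x = b.

This gives the KKT block system:
  [ Q   A^T ] [ x     ]   [-c ]
  [ A    0  ] [ lambda ] = [ b ]

Solving the linear system:
  x*      = (1.5312, -1.9375)
  lambda* = (3.1563)
  f(x*)   = -0.0156

x* = (1.5312, -1.9375), lambda* = (3.1563)


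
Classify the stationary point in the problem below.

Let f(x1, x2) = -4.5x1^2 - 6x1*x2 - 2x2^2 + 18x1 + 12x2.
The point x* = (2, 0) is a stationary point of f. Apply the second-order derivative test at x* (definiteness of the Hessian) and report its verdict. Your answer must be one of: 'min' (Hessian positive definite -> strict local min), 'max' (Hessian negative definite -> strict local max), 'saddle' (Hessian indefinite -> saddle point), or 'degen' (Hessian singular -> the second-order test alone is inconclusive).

Compute the Hessian H = grad^2 f:
  H = [[-9, -6], [-6, -4]]
Verify stationarity: grad f(x*) = H x* + g = (0, 0).
Eigenvalues of H: -13, 0.
H has a zero eigenvalue (singular; negative semidefinite but not definite), so H is neither positive definite, negative definite, nor indefinite. The second-order test alone is inconclusive -> degen.
(Indeed, f is constant along the null direction of H through x*, so x* is not a strict local extremum.)

degen


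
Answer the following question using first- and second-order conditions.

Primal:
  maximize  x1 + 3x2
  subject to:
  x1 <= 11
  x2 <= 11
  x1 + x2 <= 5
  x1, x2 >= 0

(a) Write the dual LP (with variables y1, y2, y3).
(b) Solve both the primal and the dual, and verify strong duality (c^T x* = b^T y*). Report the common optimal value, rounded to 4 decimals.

The standard primal-dual pair for 'max c^T x s.t. A x <= b, x >= 0' is:
  Dual:  min b^T y  s.t.  A^T y >= c,  y >= 0.

So the dual LP is:
  minimize  11y1 + 11y2 + 5y3
  subject to:
    y1 + y3 >= 1
    y2 + y3 >= 3
    y1, y2, y3 >= 0

Solving the primal: x* = (0, 5).
  primal value c^T x* = 15.
Solving the dual: y* = (0, 0, 3).
  dual value b^T y* = 15.
Strong duality: c^T x* = b^T y*. Confirmed.

15


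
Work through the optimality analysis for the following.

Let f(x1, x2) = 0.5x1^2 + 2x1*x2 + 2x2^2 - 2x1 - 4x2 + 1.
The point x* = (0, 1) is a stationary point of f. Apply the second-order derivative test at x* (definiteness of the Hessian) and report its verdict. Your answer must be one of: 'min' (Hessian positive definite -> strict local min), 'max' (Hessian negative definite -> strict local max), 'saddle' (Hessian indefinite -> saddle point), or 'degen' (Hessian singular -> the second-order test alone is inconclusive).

Compute the Hessian H = grad^2 f:
  H = [[1, 2], [2, 4]]
Verify stationarity: grad f(x*) = H x* + g = (0, 0).
Eigenvalues of H: 0, 5.
H has a zero eigenvalue (singular; positive semidefinite but not definite), so H is neither positive definite, negative definite, nor indefinite. The second-order test alone is inconclusive -> degen.
(Indeed, f is constant along the null direction of H through x*, so x* is not a strict local extremum.)

degen


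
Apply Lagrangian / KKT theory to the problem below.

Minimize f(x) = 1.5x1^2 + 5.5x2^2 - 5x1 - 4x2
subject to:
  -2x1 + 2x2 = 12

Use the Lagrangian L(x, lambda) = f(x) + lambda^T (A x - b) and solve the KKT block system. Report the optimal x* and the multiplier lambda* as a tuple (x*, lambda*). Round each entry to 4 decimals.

Form the Lagrangian:
  L(x, lambda) = (1/2) x^T Q x + c^T x + lambda^T (A x - b)
Stationarity (grad_x L = 0): Q x + c + A^T lambda = 0.
Primal feasibility: A x = b.

This gives the KKT block system:
  [ Q   A^T ] [ x     ]   [-c ]
  [ A    0  ] [ lambda ] = [ b ]

Solving the linear system:
  x*      = (-4.0714, 1.9286)
  lambda* = (-8.6071)
  f(x*)   = 57.9643

x* = (-4.0714, 1.9286), lambda* = (-8.6071)


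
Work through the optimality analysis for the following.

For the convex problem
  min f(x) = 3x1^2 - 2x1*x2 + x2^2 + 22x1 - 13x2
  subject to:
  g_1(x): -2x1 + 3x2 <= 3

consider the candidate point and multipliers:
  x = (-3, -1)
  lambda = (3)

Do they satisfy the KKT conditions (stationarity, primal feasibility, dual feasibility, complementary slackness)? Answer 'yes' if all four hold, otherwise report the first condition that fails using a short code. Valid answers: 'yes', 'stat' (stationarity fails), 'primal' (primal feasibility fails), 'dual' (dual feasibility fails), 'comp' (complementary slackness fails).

Gradient of f: grad f(x) = Q x + c = (6, -9)
Constraint values g_i(x) = a_i^T x - b_i:
  g_1((-3, -1)) = 0
Stationarity residual: grad f(x) + sum_i lambda_i a_i = (0, 0)
  -> stationarity OK
Primal feasibility (all g_i <= 0): OK
Dual feasibility (all lambda_i >= 0): OK
Complementary slackness (lambda_i * g_i(x) = 0 for all i): OK

Verdict: yes, KKT holds.

yes


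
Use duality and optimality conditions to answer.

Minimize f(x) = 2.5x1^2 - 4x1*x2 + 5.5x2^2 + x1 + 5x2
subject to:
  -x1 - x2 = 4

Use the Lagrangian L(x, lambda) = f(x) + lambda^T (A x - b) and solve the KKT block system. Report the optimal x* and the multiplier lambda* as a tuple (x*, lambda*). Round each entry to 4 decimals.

Form the Lagrangian:
  L(x, lambda) = (1/2) x^T Q x + c^T x + lambda^T (A x - b)
Stationarity (grad_x L = 0): Q x + c + A^T lambda = 0.
Primal feasibility: A x = b.

This gives the KKT block system:
  [ Q   A^T ] [ x     ]   [-c ]
  [ A    0  ] [ lambda ] = [ b ]

Solving the linear system:
  x*      = (-2.3333, -1.6667)
  lambda* = (-4)
  f(x*)   = 2.6667

x* = (-2.3333, -1.6667), lambda* = (-4)


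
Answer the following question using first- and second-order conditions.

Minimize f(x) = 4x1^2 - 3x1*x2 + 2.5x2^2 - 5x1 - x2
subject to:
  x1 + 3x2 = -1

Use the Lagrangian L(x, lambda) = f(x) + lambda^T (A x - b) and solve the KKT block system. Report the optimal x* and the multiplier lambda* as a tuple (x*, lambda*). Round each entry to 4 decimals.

Form the Lagrangian:
  L(x, lambda) = (1/2) x^T Q x + c^T x + lambda^T (A x - b)
Stationarity (grad_x L = 0): Q x + c + A^T lambda = 0.
Primal feasibility: A x = b.

This gives the KKT block system:
  [ Q   A^T ] [ x     ]   [-c ]
  [ A    0  ] [ lambda ] = [ b ]

Solving the linear system:
  x*      = (0.2947, -0.4316)
  lambda* = (1.3474)
  f(x*)   = 0.1526

x* = (0.2947, -0.4316), lambda* = (1.3474)


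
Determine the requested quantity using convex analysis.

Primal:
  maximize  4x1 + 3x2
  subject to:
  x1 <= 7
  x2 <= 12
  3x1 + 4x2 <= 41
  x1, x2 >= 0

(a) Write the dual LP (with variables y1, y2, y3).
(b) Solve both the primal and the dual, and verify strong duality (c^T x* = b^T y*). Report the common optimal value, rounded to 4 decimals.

The standard primal-dual pair for 'max c^T x s.t. A x <= b, x >= 0' is:
  Dual:  min b^T y  s.t.  A^T y >= c,  y >= 0.

So the dual LP is:
  minimize  7y1 + 12y2 + 41y3
  subject to:
    y1 + 3y3 >= 4
    y2 + 4y3 >= 3
    y1, y2, y3 >= 0

Solving the primal: x* = (7, 5).
  primal value c^T x* = 43.
Solving the dual: y* = (1.75, 0, 0.75).
  dual value b^T y* = 43.
Strong duality: c^T x* = b^T y*. Confirmed.

43
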